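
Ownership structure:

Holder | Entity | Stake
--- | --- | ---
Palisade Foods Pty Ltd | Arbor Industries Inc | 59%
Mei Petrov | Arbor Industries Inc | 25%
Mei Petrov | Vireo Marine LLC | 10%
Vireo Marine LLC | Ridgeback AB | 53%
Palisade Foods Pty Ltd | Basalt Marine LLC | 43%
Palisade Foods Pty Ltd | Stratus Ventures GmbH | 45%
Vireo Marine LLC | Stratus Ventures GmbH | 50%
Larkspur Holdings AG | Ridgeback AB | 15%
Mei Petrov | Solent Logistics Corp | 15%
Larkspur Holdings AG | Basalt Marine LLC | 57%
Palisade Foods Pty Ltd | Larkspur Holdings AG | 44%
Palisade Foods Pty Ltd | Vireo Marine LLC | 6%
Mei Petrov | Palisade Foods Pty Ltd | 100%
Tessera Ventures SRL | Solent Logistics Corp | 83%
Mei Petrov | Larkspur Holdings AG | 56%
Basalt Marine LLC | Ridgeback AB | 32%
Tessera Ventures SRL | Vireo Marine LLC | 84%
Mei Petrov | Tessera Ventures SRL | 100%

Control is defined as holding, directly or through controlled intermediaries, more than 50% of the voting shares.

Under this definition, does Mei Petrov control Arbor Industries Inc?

Yes

Mei holds 100% of Palisade, so Mei controls Palisade.
Palisade and Mei together hold 59% + 25% = 84% of Arbor, so Mei controls Arbor.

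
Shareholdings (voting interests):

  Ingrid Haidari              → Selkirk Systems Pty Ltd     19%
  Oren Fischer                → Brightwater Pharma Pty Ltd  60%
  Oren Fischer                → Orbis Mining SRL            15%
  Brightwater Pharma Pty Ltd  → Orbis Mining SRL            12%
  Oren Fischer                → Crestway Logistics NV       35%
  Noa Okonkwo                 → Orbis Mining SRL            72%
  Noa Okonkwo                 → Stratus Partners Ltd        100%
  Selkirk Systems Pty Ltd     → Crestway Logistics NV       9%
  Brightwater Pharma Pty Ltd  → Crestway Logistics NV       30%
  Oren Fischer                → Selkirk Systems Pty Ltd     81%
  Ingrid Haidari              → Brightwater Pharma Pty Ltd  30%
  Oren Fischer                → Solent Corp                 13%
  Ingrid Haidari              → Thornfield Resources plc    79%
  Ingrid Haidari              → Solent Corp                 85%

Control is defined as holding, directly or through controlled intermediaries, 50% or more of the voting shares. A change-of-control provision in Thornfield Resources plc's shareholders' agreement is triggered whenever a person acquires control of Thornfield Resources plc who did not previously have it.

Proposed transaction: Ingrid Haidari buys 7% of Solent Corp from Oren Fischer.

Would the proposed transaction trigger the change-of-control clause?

No

The purchase adds only to Ingrid's holdings (Oren's stake shrinks), so Ingrid is the only person who could newly come to control Thornfield.
Ingrid holds 79% of Thornfield, so Ingrid controls Thornfield.
So Ingrid already controls Thornfield before the transaction.
After the purchase, Ingrid's direct stake in Solent rises to 85% + 7% = 92%, and Oren's stake falls to 6%.
Ingrid controlled Thornfield already, so this is not a new person acquiring control; every other person's position is unchanged or reduced.
No new person acquires control, so the clause is not triggered.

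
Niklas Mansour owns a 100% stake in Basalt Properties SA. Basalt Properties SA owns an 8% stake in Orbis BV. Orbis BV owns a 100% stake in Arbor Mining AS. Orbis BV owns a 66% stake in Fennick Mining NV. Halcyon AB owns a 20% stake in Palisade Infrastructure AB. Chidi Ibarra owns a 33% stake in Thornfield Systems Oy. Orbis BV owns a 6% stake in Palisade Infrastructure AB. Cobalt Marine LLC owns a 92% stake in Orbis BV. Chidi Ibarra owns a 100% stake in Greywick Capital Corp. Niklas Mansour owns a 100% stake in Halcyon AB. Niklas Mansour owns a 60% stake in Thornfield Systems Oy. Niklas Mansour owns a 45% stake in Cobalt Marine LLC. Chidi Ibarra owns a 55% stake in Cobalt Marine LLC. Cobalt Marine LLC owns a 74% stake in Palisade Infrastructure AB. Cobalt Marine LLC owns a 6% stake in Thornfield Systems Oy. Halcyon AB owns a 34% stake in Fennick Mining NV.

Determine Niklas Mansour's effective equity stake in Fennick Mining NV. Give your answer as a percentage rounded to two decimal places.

Niklas reaches Fennick along 3 paths.
Via Halcyon: 100% × 34% = 34%.
Via Basalt → Orbis: 100% × 8% × 66% = 5.28%.
Via Cobalt → Orbis: 45% × 92% × 66% = 27.324%.
Total: 34% + 5.28% + 27.324% = 66.604%.
Rounded: 66.60%.

66.60%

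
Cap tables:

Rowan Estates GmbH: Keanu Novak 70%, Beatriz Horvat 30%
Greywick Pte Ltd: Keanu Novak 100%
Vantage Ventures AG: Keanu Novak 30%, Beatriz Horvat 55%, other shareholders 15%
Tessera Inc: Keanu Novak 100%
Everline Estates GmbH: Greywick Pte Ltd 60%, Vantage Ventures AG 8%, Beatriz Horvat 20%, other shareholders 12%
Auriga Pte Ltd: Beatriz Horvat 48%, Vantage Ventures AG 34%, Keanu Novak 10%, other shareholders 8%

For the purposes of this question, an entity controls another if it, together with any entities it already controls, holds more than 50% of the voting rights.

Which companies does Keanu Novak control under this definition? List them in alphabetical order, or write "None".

Everline Estates GmbH, Greywick Pte Ltd, Rowan Estates GmbH, Tessera Inc

Keanu holds 70% of Rowan, so Keanu controls Rowan.
Keanu holds 100% of Greywick, so Keanu controls Greywick.
Keanu holds 100% of Tessera, so Keanu controls Tessera.
Greywick holds 60% of Everline, so Keanu controls Everline.
No other company's threshold is met.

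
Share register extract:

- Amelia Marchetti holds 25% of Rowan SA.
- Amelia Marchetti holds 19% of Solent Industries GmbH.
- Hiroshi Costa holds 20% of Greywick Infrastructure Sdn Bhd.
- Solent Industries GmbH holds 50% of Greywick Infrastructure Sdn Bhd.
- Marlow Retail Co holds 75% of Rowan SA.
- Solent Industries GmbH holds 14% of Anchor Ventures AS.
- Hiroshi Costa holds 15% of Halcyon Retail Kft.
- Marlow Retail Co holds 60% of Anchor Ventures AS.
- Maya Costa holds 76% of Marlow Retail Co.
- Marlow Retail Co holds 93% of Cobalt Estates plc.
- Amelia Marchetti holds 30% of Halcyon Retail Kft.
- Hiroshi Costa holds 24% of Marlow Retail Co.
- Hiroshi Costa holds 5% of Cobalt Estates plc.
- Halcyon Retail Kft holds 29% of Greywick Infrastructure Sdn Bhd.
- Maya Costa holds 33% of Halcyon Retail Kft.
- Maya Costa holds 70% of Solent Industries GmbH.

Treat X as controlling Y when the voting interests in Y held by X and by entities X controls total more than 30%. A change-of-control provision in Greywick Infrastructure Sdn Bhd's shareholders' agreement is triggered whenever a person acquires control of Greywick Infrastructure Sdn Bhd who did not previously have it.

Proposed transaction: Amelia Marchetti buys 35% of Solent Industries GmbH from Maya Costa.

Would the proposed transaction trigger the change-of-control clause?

The purchase adds only to Amelia's holdings (Maya's stake shrinks), so Amelia is the only person who could newly come to control Greywick.
Amelia's largest direct stake is 30% in Halcyon, which does not meet the threshold, so Amelia controls no company.
Neither Amelia nor any entity Amelia controls holds any voting interest in Greywick.
So before the transaction, Amelia does not control Greywick.
After the purchase, Amelia's direct stake in Solent rises to 19% + 35% = 54%, and Maya's stake falls to 35%.
Amelia holds 54% of Solent, so Amelia controls Solent.
Solent holds 50% of Greywick, so Amelia controls Greywick.
Amelia did not control Greywick before and does after, so the clause is triggered.

Yes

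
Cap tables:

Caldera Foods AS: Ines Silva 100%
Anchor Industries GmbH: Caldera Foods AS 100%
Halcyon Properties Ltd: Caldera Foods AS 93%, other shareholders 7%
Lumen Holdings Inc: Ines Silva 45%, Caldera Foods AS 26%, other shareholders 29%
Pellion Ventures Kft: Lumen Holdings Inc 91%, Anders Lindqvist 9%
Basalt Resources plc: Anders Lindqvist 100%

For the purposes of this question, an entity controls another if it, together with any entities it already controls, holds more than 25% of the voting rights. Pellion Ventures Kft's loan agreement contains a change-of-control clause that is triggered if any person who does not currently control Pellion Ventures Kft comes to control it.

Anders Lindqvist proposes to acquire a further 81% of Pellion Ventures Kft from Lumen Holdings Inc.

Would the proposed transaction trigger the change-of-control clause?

Yes

The purchase adds only to Anders's holdings (Lumen's stake shrinks), so Anders is the only person who could newly come to control Pellion.
Anders holds 100% of Basalt, so Anders controls Basalt.
In Pellion, Anders's side holds only 9%, not > 25%.
So before the transaction, Anders does not control Pellion.
After the purchase, Anders's direct stake in Pellion rises to 9% + 81% = 90%, and Lumen's stake falls to 10%.
Anders holds 90% of Pellion, so Anders controls Pellion.
Anders did not control Pellion before and does after, so the clause is triggered.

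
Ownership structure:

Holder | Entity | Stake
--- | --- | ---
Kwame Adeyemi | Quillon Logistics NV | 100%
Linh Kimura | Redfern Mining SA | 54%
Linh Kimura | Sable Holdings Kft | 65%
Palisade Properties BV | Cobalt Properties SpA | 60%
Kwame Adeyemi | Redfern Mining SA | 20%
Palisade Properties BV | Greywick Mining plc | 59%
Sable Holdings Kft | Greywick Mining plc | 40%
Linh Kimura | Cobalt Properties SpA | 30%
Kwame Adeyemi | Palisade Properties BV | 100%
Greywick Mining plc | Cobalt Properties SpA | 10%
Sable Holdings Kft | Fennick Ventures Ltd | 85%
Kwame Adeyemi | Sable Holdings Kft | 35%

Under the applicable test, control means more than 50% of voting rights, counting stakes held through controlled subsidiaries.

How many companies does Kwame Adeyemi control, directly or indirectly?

4

Kwame holds 100% of Palisade, so Kwame controls Palisade.
Palisade holds 59% of Greywick, so Kwame controls Greywick.
Kwame holds 100% of Quillon, so Kwame controls Quillon.
Greywick and Palisade together hold 10% + 60% = 70% of Cobalt, so Kwame controls Cobalt.
No other company's threshold is met.
Kwame controls 4 companies.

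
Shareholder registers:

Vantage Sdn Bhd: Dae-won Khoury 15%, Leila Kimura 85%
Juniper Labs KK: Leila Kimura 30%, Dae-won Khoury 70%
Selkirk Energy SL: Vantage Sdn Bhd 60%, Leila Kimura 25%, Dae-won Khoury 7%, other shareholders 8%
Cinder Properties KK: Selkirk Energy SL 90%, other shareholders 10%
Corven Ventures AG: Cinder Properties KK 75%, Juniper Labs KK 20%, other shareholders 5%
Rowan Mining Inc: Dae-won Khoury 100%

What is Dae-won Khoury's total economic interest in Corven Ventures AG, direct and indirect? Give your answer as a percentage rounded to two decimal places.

24.80%

Dae-won reaches Corven along 3 paths.
Via Vantage → Selkirk → Cinder: 15% × 60% × 90% × 75% = 6.075%.
Via Selkirk → Cinder: 7% × 90% × 75% = 4.725%.
Via Juniper: 70% × 20% = 14%.
Total: 6.075% + 4.725% + 14% = 24.8%.
Rounded: 24.80%.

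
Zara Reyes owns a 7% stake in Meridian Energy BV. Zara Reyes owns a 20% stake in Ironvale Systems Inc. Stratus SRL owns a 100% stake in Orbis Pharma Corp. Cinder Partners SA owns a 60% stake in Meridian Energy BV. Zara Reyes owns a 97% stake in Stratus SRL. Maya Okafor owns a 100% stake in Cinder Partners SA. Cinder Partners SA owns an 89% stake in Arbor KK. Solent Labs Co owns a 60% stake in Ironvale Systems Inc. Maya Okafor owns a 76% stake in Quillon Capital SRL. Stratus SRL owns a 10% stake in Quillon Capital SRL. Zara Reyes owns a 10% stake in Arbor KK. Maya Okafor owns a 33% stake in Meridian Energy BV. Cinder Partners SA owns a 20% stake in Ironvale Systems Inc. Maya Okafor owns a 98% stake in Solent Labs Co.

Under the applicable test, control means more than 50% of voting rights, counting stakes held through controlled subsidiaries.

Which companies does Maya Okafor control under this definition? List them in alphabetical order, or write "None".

Arbor KK, Cinder Partners SA, Ironvale Systems Inc, Meridian Energy BV, Quillon Capital SRL, Solent Labs Co

Maya holds 100% of Cinder, so Maya controls Cinder.
Maya holds 98% of Solent, so Maya controls Solent.
Solent and Cinder together hold 60% + 20% = 80% of Ironvale, so Maya controls Ironvale.
Maya holds 76% of Quillon, so Maya controls Quillon.
Cinder holds 89% of Arbor, so Maya controls Arbor.
Cinder and Maya together hold 60% + 33% = 93% of Meridian, so Maya controls Meridian.
No other company's threshold is met.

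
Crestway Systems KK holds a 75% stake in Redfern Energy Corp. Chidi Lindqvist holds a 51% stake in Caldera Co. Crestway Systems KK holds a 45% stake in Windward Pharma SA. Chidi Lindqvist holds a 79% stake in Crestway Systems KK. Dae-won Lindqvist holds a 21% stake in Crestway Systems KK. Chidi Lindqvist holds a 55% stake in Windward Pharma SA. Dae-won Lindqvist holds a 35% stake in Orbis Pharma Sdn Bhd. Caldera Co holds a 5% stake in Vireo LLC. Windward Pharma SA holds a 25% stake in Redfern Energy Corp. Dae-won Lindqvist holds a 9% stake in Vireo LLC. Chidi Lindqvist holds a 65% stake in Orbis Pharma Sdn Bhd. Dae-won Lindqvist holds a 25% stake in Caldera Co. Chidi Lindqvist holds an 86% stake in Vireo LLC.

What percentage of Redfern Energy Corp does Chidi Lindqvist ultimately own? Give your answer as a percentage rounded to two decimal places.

81.89%

Chidi reaches Redfern along 3 paths.
Via Crestway → Windward: 79% × 45% × 25% = 8.8875%.
Via Windward: 55% × 25% = 13.75%.
Via Crestway: 79% × 75% = 59.25%.
Total: 8.8875% + 13.75% + 59.25% = 81.8875%.
Rounded: 81.89%.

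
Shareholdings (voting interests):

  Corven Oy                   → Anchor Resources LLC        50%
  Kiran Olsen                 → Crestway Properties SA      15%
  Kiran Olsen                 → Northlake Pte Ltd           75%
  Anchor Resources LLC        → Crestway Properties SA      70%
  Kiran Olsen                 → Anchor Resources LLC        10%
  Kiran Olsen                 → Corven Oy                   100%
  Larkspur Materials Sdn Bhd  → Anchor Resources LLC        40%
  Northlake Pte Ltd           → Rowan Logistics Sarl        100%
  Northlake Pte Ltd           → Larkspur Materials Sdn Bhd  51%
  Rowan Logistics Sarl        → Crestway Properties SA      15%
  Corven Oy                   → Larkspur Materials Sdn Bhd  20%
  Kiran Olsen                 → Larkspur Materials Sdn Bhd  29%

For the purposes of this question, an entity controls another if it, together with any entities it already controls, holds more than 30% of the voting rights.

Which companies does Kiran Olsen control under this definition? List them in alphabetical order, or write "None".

Anchor Resources LLC, Corven Oy, Crestway Properties SA, Larkspur Materials Sdn Bhd, Northlake Pte Ltd, Rowan Logistics Sarl

Kiran holds 100% of Corven, so Kiran controls Corven.
Kiran holds 75% of Northlake, so Kiran controls Northlake.
Kiran and Northlake and Corven together hold 29% + 51% + 20% = 100% of Larkspur, so Kiran controls Larkspur.
Northlake holds 100% of Rowan, so Kiran controls Rowan.
Larkspur and Kiran and Corven together hold 40% + 10% + 50% = 100% of Anchor, so Kiran controls Anchor.
Kiran and Rowan and Anchor together hold 15% + 15% + 70% = 100% of Crestway, so Kiran controls Crestway.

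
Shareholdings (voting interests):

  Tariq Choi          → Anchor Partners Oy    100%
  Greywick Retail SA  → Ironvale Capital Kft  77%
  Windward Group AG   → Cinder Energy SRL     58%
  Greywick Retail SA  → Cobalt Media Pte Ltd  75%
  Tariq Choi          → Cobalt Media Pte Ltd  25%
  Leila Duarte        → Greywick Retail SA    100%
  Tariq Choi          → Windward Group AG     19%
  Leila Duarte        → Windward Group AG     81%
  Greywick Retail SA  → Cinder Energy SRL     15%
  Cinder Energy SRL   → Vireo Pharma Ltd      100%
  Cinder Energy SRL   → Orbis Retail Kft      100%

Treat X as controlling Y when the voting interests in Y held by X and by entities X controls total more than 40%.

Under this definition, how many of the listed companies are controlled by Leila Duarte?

7

Leila holds 81% of Windward, so Leila controls Windward.
Leila holds 100% of Greywick, so Leila controls Greywick.
Greywick and Windward together hold 15% + 58% = 73% of Cinder, so Leila controls Cinder.
Greywick holds 75% of Cobalt, so Leila controls Cobalt.
Cinder holds 100% of Orbis, so Leila controls Orbis.
Greywick holds 77% of Ironvale, so Leila controls Ironvale.
Cinder holds 100% of Vireo, so Leila controls Vireo.
No other company's threshold is met.
Leila controls 7 companies.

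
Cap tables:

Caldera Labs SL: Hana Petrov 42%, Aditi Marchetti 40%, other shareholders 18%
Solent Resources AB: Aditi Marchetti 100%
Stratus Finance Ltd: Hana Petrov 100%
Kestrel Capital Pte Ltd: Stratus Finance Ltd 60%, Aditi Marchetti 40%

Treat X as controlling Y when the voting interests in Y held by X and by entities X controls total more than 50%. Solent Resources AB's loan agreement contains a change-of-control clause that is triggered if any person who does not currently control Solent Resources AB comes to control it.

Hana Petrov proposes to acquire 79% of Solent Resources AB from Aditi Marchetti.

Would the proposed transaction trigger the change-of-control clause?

The purchase adds only to Hana's holdings (Aditi's stake shrinks), so Hana is the only person who could newly come to control Solent.
Hana holds 100% of Stratus, so Hana controls Stratus.
Stratus holds 60% of Kestrel, so Hana controls Kestrel.
Neither Hana nor any entity Hana controls holds any voting interest in Solent.
So before the transaction, Hana does not control Solent.
After the purchase, Hana holds 79% of Solent directly, and Aditi's stake falls to 21%.
Hana holds 79% of Solent, so Hana controls Solent.
Hana did not control Solent before and does after, so the clause is triggered.

Yes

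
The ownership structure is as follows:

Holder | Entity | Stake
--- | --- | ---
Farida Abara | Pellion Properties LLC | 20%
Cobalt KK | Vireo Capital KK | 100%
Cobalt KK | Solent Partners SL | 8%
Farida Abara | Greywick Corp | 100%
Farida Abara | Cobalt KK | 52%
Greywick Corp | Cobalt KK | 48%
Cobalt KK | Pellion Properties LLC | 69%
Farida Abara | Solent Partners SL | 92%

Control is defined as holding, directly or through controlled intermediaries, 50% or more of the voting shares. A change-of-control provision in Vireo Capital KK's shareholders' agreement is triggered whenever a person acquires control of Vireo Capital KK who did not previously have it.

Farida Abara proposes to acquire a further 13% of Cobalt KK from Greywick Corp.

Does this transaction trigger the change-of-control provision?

No

The purchase adds only to Farida's holdings (Greywick's stake shrinks), so Farida is the only person who could newly come to control Vireo.
Farida holds 100% of Greywick, so Farida controls Greywick.
Greywick and Farida together hold 48% + 52% = 100% of Cobalt, so Farida controls Cobalt.
Cobalt holds 100% of Vireo, so Farida controls Vireo.
So Farida already controls Vireo before the transaction.
After the purchase, Farida's direct stake in Cobalt rises to 52% + 13% = 65%, and Greywick's stake falls to 35%.
Farida controlled Vireo already, so this is not a new person acquiring control; every other person's position is unchanged or reduced.
No new person acquires control, so the clause is not triggered.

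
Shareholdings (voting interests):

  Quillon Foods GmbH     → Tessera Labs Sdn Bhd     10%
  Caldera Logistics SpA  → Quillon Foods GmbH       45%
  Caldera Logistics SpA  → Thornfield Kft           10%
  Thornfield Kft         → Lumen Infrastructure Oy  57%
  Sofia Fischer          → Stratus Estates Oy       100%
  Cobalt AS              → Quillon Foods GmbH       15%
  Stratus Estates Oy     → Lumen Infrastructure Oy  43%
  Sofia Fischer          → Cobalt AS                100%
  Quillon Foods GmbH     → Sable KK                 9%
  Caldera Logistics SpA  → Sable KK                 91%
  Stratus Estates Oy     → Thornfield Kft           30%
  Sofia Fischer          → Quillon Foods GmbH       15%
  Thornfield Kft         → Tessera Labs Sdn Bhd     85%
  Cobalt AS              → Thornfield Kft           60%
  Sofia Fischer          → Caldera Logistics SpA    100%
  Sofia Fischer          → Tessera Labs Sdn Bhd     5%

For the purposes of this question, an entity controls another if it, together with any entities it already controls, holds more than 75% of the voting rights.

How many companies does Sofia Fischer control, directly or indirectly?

7

Sofia holds 100% of Stratus, so Sofia controls Stratus.
Sofia holds 100% of Caldera, so Sofia controls Caldera.
Sofia holds 100% of Cobalt, so Sofia controls Cobalt.
Cobalt and Stratus and Caldera together hold 60% + 30% + 10% = 100% of Thornfield, so Sofia controls Thornfield.
Caldera holds 91% of Sable, so Sofia controls Sable.
Thornfield and Sofia together hold 85% + 5% = 90% of Tessera, so Sofia controls Tessera.
Thornfield and Stratus together hold 57% + 43% = 100% of Lumen, so Sofia controls Lumen.
No other company's threshold is met.
Sofia controls 7 companies.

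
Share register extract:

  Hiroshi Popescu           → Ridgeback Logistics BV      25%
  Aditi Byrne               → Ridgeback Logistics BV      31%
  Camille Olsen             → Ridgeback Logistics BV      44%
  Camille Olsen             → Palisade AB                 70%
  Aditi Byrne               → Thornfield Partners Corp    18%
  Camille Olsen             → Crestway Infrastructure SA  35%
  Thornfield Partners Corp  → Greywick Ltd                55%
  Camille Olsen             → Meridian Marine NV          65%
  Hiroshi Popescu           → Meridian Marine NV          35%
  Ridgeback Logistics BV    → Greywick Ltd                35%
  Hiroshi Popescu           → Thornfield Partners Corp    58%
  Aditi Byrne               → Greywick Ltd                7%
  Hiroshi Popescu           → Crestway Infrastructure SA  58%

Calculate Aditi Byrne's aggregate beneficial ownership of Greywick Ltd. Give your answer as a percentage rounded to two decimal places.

Aditi reaches Greywick along 3 paths.
Direct stake: 7% = 7%.
Via Ridgeback: 31% × 35% = 10.85%.
Via Thornfield: 18% × 55% = 9.9%.
Total: 7% + 10.85% + 9.9% = 27.75%.

27.75%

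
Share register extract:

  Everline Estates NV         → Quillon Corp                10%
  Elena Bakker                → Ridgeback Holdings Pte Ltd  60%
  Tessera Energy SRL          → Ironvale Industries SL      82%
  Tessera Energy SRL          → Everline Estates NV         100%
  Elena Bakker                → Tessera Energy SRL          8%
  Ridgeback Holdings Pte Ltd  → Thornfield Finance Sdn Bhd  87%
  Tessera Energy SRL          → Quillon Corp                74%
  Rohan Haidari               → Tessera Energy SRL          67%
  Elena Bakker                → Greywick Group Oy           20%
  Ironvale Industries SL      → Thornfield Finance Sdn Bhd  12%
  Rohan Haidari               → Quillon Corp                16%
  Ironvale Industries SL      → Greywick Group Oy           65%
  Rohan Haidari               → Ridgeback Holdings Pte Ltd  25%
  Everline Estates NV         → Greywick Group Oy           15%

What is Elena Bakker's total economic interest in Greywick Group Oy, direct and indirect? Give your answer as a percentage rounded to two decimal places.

Elena reaches Greywick along 3 paths.
Via Tessera → Ironvale: 8% × 82% × 65% = 4.264%.
Direct stake: 20% = 20%.
Via Tessera → Everline: 8% × 100% × 15% = 1.2%.
Total: 4.264% + 20% + 1.2% = 25.464%.
Rounded: 25.46%.

25.46%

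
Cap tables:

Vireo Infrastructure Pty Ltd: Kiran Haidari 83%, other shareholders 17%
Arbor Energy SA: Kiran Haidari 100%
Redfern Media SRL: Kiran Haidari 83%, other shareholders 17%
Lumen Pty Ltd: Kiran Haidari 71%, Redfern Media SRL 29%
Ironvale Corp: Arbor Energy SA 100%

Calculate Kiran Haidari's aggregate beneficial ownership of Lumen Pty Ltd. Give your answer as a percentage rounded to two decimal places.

95.07%

Kiran reaches Lumen along 2 paths.
Direct stake: 71% = 71%.
Via Redfern: 83% × 29% = 24.07%.
Total: 71% + 24.07% = 95.07%.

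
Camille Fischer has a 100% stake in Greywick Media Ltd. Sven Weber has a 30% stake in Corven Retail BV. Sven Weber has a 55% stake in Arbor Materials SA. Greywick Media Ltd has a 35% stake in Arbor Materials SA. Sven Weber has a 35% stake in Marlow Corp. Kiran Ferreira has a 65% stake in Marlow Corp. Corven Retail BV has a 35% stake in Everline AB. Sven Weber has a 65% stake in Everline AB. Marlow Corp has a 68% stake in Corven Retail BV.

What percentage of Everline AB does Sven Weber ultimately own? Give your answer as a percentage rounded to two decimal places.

83.83%

Sven reaches Everline along 3 paths.
Direct stake: 65% = 65%.
Via Corven: 30% × 35% = 10.5%.
Via Marlow → Corven: 35% × 68% × 35% = 8.33%.
Total: 65% + 10.5% + 8.33% = 83.83%.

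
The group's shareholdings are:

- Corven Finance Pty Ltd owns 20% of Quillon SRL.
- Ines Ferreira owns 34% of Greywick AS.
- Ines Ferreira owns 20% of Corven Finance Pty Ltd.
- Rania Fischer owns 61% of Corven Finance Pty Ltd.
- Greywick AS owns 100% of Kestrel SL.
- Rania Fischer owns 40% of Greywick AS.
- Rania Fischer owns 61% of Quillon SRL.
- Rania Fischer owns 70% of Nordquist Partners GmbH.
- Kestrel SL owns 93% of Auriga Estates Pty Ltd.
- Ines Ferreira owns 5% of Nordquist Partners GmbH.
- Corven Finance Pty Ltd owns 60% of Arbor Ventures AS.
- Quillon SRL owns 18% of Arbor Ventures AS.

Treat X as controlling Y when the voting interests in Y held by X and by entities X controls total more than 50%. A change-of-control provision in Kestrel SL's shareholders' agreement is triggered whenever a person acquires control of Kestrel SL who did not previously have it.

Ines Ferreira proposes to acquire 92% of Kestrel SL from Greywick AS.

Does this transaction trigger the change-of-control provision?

Yes

The purchase adds only to Ines's holdings (Greywick's stake shrinks), so Ines is the only person who could newly come to control Kestrel.
Ines's largest direct stake is 34% in Greywick, which does not meet the threshold, so Ines controls no company.
Neither Ines nor any entity Ines controls holds any voting interest in Kestrel.
So before the transaction, Ines does not control Kestrel.
After the purchase, Ines holds 92% of Kestrel directly, and Greywick's stake falls to 8%.
Ines holds 92% of Kestrel, so Ines controls Kestrel.
Ines did not control Kestrel before and does after, so the clause is triggered.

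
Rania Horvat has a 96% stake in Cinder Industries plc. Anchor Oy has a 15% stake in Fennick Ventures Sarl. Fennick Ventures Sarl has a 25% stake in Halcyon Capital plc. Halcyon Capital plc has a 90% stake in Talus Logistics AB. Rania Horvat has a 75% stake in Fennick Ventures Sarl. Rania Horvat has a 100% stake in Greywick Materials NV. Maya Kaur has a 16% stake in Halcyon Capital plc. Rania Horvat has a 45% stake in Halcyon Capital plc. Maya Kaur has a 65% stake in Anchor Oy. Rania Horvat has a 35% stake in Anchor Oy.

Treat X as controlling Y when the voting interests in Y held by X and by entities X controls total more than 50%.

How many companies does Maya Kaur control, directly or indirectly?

1

Maya holds 65% of Anchor, so Maya controls Anchor.
No other company's threshold is met.
Maya controls 1 company.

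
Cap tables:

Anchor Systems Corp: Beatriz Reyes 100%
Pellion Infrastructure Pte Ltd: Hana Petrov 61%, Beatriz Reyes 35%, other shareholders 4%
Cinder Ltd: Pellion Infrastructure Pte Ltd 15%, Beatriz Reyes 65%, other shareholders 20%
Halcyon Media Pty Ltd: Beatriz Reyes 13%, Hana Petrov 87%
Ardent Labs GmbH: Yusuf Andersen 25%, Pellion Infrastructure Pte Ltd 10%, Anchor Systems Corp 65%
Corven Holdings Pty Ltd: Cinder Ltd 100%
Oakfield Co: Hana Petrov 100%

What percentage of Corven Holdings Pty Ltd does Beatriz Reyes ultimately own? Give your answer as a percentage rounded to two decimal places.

70.25%

Beatriz reaches Corven along 2 paths.
Via Pellion → Cinder: 35% × 15% × 100% = 5.25%.
Via Cinder: 65% × 100% = 65%.
Total: 5.25% + 65% = 70.25%.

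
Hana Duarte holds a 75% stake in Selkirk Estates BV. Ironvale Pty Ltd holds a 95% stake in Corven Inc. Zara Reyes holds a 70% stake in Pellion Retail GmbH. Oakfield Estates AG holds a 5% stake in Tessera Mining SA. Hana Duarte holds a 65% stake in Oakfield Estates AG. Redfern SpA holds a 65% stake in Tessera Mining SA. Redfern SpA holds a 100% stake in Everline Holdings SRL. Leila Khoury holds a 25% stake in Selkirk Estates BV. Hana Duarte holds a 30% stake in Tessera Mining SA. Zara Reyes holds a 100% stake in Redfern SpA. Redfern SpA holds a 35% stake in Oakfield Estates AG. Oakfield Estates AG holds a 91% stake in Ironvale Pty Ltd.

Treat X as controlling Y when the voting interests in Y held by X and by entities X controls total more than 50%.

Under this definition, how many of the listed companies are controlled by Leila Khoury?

Leila's largest direct stake is 25% in Selkirk, which does not meet the threshold.
Leila controls 0 companies.

0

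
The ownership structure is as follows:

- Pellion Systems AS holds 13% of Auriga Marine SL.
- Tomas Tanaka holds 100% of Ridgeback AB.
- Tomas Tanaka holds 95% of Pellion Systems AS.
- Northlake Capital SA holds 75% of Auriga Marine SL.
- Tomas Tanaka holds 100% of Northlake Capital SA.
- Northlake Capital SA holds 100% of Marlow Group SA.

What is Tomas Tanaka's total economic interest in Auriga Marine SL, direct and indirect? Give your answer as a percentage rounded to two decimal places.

Tomas reaches Auriga along 2 paths.
Via Pellion: 95% × 13% = 12.35%.
Via Northlake: 100% × 75% = 75%.
Total: 12.35% + 75% = 87.35%.

87.35%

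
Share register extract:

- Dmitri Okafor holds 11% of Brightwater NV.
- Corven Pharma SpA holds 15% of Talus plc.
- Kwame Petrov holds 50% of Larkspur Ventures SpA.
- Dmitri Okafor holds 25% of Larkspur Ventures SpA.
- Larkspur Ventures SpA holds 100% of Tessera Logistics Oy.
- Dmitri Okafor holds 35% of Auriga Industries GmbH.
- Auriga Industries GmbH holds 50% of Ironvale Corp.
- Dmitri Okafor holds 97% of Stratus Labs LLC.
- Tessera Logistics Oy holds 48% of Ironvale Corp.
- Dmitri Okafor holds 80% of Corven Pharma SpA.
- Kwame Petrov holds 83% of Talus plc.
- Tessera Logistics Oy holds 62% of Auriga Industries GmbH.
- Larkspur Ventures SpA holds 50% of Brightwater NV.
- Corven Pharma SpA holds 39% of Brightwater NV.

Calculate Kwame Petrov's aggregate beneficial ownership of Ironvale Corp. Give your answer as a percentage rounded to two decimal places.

39.50%

Kwame reaches Ironvale along 2 paths.
Via Larkspur → Tessera: 50% × 100% × 48% = 24%.
Via Larkspur → Tessera → Auriga: 50% × 100% × 62% × 50% = 15.5%.
Total: 24% + 15.5% = 39.5%.
Rounded: 39.50%.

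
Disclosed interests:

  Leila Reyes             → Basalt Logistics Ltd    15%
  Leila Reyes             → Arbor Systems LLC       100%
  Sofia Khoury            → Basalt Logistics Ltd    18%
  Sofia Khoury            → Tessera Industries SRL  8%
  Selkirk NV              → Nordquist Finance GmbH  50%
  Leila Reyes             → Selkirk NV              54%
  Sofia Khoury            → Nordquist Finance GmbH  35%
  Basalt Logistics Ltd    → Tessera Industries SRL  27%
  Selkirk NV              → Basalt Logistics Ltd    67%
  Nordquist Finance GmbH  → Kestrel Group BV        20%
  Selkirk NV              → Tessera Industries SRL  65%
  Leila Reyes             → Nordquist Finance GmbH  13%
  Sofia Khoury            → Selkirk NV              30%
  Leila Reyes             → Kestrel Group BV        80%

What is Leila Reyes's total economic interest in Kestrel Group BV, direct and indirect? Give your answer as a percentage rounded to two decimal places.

88.00%

Leila reaches Kestrel along 3 paths.
Via Selkirk → Nordquist: 54% × 50% × 20% = 5.4%.
Via Nordquist: 13% × 20% = 2.6%.
Direct stake: 80% = 80%.
Total: 5.4% + 2.6% + 80% = 88%.
Rounded: 88.00%.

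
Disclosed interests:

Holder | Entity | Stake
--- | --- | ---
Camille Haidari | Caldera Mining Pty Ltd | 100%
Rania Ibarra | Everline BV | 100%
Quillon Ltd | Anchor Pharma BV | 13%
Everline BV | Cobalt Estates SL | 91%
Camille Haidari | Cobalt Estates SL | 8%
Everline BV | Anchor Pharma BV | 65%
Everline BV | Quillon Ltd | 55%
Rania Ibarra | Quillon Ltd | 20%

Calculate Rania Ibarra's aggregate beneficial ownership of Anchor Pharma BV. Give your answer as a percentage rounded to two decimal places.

Rania reaches Anchor along 3 paths.
Via Everline → Quillon: 100% × 55% × 13% = 7.15%.
Via Quillon: 20% × 13% = 2.6%.
Via Everline: 100% × 65% = 65%.
Total: 7.15% + 2.6% + 65% = 74.75%.

74.75%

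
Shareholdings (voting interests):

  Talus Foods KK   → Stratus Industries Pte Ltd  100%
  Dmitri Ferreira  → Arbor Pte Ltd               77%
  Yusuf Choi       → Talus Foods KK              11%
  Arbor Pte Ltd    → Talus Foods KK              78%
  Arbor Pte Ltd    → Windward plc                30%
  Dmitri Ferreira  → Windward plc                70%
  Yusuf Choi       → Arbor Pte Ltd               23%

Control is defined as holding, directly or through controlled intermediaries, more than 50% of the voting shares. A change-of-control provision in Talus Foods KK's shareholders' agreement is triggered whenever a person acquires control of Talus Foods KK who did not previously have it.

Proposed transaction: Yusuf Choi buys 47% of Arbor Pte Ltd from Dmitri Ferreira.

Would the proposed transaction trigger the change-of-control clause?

The purchase adds only to Yusuf's holdings (Dmitri's stake shrinks), so Yusuf is the only person who could newly come to control Talus.
Yusuf's largest direct stake is 23% in Arbor, which does not meet the threshold, so Yusuf controls no company.
In Talus, Yusuf's side holds only 11%, not > 50%.
So before the transaction, Yusuf does not control Talus.
After the purchase, Yusuf's direct stake in Arbor rises to 23% + 47% = 70%, and Dmitri's stake falls to 30%.
Yusuf holds 70% of Arbor, so Yusuf controls Arbor.
Arbor and Yusuf together hold 78% + 11% = 89% of Talus, so Yusuf controls Talus.
Yusuf did not control Talus before and does after, so the clause is triggered.

Yes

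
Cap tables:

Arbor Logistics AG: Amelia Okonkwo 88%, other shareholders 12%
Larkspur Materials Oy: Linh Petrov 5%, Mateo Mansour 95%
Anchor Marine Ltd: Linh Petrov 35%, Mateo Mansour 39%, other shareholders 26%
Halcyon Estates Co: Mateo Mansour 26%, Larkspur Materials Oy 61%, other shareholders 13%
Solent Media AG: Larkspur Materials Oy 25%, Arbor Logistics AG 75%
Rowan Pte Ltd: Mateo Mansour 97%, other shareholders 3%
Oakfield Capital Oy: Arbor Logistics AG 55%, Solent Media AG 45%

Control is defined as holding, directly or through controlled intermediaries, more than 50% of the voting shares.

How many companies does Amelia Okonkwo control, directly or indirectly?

Amelia holds 88% of Arbor, so Amelia controls Arbor.
Arbor holds 75% of Solent, so Amelia controls Solent.
Arbor and Solent together hold 55% + 45% = 100% of Oakfield, so Amelia controls Oakfield.
No other company's threshold is met.
Amelia controls 3 companies.

3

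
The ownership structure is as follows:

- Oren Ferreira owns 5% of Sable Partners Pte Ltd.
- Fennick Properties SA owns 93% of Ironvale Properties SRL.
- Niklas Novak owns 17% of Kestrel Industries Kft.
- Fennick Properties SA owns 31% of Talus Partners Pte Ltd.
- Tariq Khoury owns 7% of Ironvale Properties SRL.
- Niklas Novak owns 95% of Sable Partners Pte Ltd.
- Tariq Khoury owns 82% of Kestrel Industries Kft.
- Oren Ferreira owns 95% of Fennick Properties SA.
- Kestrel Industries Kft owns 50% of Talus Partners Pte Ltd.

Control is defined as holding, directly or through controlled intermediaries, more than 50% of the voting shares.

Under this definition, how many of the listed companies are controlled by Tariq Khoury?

1

Tariq holds 82% of Kestrel, so Tariq controls Kestrel.
No other company's threshold is met.
Tariq controls 1 company.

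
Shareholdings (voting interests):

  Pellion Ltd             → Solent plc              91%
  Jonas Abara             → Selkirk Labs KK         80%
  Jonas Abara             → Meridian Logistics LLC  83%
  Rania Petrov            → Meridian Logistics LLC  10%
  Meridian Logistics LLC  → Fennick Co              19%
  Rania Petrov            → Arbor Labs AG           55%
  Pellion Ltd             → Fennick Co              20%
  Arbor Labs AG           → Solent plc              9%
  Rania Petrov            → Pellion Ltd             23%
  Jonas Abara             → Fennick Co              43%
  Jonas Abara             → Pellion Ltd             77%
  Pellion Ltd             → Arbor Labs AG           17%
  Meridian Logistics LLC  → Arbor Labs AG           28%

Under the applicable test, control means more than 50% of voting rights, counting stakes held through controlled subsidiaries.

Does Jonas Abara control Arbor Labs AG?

No

Jonas holds 77% of Pellion, so Jonas controls Pellion.
Jonas holds 83% of Meridian, so Jonas controls Meridian.
Meridian and Jonas and Pellion together hold 19% + 43% + 20% = 82% of Fennick, so Jonas controls Fennick.
Pellion holds 91% of Solent, so Jonas controls Solent.
Jonas holds 80% of Selkirk, so Jonas controls Selkirk.
In Arbor, Jonas's side holds only 28% + 17% = 45%, not > 50%.
So Jonas does not control Arbor.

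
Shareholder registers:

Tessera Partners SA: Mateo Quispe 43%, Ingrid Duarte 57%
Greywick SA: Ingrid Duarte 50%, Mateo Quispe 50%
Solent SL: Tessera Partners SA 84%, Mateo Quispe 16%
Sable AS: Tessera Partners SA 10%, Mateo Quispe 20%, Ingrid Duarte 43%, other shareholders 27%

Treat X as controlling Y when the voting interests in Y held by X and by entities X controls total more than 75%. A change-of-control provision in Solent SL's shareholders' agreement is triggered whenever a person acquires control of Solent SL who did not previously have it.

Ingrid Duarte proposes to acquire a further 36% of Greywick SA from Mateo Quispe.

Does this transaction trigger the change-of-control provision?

No

The purchase adds only to Ingrid's holdings (Mateo's stake shrinks), so Ingrid is the only person who could newly come to control Solent.
Ingrid's largest direct stake is 57% in Tessera, which does not meet the threshold, so Ingrid controls no company.
Neither Ingrid nor any entity Ingrid controls holds any voting interest in Solent.
So before the transaction, Ingrid does not control Solent.
After the purchase, Ingrid's direct stake in Greywick rises to 50% + 36% = 86%, and Mateo's stake falls to 14%.
Ingrid holds 86% of Greywick, so Ingrid controls Greywick.
After the transaction, neither Ingrid nor any entity Ingrid controls holds a voting interest in Solent, so Ingrid still does not control it.
No new person acquires control, so the clause is not triggered.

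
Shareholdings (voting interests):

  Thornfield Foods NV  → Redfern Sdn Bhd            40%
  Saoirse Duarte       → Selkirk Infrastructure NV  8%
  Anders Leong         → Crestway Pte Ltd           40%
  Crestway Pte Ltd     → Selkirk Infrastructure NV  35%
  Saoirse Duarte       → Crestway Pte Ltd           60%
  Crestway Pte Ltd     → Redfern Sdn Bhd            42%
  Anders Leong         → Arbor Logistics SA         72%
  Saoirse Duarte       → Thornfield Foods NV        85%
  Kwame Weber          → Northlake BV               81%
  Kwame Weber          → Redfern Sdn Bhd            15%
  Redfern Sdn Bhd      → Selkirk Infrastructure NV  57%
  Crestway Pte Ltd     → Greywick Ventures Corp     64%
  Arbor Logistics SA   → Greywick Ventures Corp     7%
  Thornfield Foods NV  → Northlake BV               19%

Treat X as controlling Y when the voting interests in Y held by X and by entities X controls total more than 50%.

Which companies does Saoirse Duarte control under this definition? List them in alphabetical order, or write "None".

Crestway Pte Ltd, Greywick Ventures Corp, Redfern Sdn Bhd, Selkirk Infrastructure NV, Thornfield Foods NV

Saoirse holds 85% of Thornfield, so Saoirse controls Thornfield.
Saoirse holds 60% of Crestway, so Saoirse controls Crestway.
Crestway holds 64% of Greywick, so Saoirse controls Greywick.
Crestway and Thornfield together hold 42% + 40% = 82% of Redfern, so Saoirse controls Redfern.
Crestway and Redfern and Saoirse together hold 35% + 57% + 8% = 100% of Selkirk, so Saoirse controls Selkirk.
No other company's threshold is met.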